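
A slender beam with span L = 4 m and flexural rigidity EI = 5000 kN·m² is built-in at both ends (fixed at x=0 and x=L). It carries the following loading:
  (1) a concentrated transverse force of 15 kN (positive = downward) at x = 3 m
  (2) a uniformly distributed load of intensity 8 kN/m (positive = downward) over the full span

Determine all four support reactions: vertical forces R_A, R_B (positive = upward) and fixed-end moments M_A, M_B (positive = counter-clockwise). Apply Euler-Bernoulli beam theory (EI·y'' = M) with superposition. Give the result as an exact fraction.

R_A = 587/32 kN, M_A = 647/48 kN·m, R_B = 917/32 kN, M_B = -917/48 kN·m

Load 1 — point force P=15 kN at a=3 m (b=L-a=1):
  R_A = Pb²(3a+b)/L³ = 15·1²·(3·3+1)/4³ = 75/32 kN
  M_A = Pab²/L² = 15·3·1²/4² = 45/16 kN·m
  R_B = Pa²(a+3b)/L³ = 15·3²·(3+3·1)/4³ = 405/32 kN
  M_B = -Pa²b/L² = -15·3²·1/4² = -135/16 kN·m
Load 2 — uniform load w=8 kN/m over full span:
  R_A = wL/2 = 8·4/2 = 16 kN
  M_A = wL²/12 = 8·4²/12 = 32/3 kN·m
  R_B = wL/2 = 8·4/2 = 16 kN
  M_B = -wL²/12 = -8·4²/12 = -32/3 kN·m
Superposition: R_A = 587/32 kN, M_A = 647/48 kN·m, R_B = 917/32 kN, M_B = -917/48 kN·m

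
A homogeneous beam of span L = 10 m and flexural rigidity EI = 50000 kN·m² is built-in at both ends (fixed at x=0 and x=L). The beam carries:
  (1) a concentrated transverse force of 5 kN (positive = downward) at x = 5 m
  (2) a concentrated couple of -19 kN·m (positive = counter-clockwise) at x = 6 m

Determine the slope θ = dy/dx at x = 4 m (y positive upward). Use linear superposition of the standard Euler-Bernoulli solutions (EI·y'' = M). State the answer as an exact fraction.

Load 1 — point force P=5 kN at a=5 m (b=L-a=5):
  θ_1 = -Pb²x(2aL-(3a+b)x)/(2L³EI)  [x≤a] = -5·5²·4·(2·5·10-(3·5+5)·4)/(2·10³·50000) = -1/10000 rad
Load 2 — applied couple M₀=-19 kN·m at a=6 m (b=L-a=4):
  θ_2 = (R_Ax²/2 - M_Ax)/EI  [x≤a] with R_A=-342/125, M_A=-152/25 = ((-342/125)·4²/2 - (-152/25)·4)/50000 = 19/390625 rad
Superposition: θ = Σ θ_i = -321/6250000 rad ≈ -0.000051 rad

θ(4) = -321/6250000 rad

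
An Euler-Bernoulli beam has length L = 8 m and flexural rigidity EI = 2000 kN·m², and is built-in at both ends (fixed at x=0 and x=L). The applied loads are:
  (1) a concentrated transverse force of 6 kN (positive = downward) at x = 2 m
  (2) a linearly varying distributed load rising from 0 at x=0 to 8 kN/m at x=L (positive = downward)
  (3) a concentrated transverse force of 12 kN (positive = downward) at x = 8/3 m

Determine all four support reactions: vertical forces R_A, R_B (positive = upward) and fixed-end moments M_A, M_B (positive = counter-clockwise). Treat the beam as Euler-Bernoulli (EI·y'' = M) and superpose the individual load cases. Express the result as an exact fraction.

Load 1 — point force P=6 kN at a=2 m (b=L-a=6):
  R_A = Pb²(3a+b)/L³ = 6·6²·(3·2+6)/8³ = 81/16 kN
  M_A = Pab²/L² = 6·2·6²/8² = 27/4 kN·m
  R_B = Pa²(a+3b)/L³ = 6·2²·(2+3·6)/8³ = 15/16 kN
  M_B = -Pa²b/L² = -6·2²·6/8² = -9/4 kN·m
Load 2 — triangular load w₀=8 kN/m (0→w₀ over full span):
  R_A = 3w₀L/20 = 3·8·8/20 = 48/5 kN
  M_A = w₀L²/30 = 8·8²/30 = 256/15 kN·m
  R_B = 7w₀L/20 = 7·8·8/20 = 112/5 kN
  M_B = -w₀L²/20 = -8·8²/20 = -128/5 kN·m
Load 3 — point force P=12 kN at a=8/3 m (b=L-a=16/3):
  R_A = Pb²(3a+b)/L³ = 12·(16/3)²·(3·(8/3)+(16/3))/8³ = 80/9 kN
  M_A = Pab²/L² = 12·(8/3)·(16/3)²/8² = 128/9 kN·m
  R_B = Pa²(a+3b)/L³ = 12·(8/3)²·((8/3)+3·(16/3))/8³ = 28/9 kN
  M_B = -Pa²b/L² = -12·(8/3)²·(16/3)/8² = -64/9 kN·m
Superposition: R_A = 16957/720 kN, M_A = 6847/180 kN·m, R_B = 19043/720 kN, M_B = -6293/180 kN·m

R_A = 16957/720 kN, M_A = 6847/180 kN·m, R_B = 19043/720 kN, M_B = -6293/180 kN·m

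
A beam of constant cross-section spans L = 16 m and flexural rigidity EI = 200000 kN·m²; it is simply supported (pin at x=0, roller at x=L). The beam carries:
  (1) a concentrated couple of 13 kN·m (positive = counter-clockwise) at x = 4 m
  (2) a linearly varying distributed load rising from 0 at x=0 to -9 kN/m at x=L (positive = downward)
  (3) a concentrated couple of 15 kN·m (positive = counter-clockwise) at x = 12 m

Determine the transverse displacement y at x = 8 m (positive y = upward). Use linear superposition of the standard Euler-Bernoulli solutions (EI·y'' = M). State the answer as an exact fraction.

Load 1 — applied couple M₀=13 kN·m at a=4 m (b=L-a=12):
  y_1 = (M₀x³/(6L)-M₀(x-a)²/2+C₁x)/EI  [x>a] with C₁=M₀(3b²-L²)/(6L)=143/6 = (13·8³/(6·16)-13·(8-4)²/2+(143/6)·8)/200000 = 39/50000 m
Load 2 — triangular load w₀=-9 kN/m (0→w₀ over full span):
  y_2 = -w₀x(7L⁴-10L²x²+3x⁴)/(360LEI) = -(-9)·8·(7·16⁴-10·16²·8²+3·8⁴)/(360·16·200000) = 12/625 m
Load 3 — applied couple M₀=15 kN·m at a=12 m (b=L-a=4):
  y_3 = (M₀x³/(6L)+C₁x)/EI  [x≤a] with C₁=M₀(3b²-L²)/(6L)=-65/2 = (15·8³/(6·16)+(-65/2)·8)/200000 = -9/10000 m
Superposition: y = Σ y_i = 477/25000 m ≈ 0.019080 m

y(8) = 477/25000 m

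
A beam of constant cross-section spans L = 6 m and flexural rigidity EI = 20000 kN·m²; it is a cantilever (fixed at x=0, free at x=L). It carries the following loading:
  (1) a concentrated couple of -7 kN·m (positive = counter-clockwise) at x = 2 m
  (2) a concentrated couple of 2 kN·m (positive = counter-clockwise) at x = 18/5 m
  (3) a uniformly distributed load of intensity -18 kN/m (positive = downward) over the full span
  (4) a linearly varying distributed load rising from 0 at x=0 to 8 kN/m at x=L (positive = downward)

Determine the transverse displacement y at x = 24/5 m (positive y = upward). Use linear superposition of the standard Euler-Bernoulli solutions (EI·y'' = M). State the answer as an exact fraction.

Load 1 — applied couple M₀=-7 kN·m at a=2 m (b=L-a=4):
  y_1 = M₀a(2x-a)/(2EI)  [x>a] = (-7)·2·(2·(24/5)-2)/(2·20000) = -133/50000 m
Load 2 — applied couple M₀=2 kN·m at a=18/5 m (b=L-a=12/5):
  y_2 = M₀a(2x-a)/(2EI)  [x>a] = 2·(18/5)·(2·(24/5)-(18/5))/(2·20000) = 27/25000 m
Load 3 — uniform load w=-18 kN/m over full span:
  y_3 = -wx²(x²-4Lx+6L²)/(24EI) = -(-18)·(24/5)²·((24/5)²-4·6·(24/5)+6·6²)/(24·20000) = 41796/390625 m
Load 4 — triangular load w₀=8 kN/m (0→w₀ over full span):
  y_4 = (w₀Lx³/12-w₀L²x²/6-w₀x⁵/(120L))/EI = (8·6·(24/5)³/12-8·6²·(24/5)²/6-8·(24/5)⁵/(120·6))/20000 = -337824/9765625 m
Superposition: y = Σ y_i = 11066341/156250000 m ≈ 0.070825 m

y(24/5) = 11066341/156250000 m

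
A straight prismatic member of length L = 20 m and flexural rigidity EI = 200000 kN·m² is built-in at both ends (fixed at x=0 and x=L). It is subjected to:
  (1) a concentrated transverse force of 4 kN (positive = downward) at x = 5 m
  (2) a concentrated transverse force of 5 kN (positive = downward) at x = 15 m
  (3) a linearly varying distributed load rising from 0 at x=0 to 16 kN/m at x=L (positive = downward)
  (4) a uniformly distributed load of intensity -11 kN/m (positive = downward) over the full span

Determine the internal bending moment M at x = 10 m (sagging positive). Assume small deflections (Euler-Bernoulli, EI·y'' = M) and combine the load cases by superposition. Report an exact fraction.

M(10) = -355/8 kN·m

Load 1 — point force P=4 kN at a=5 m (b=L-a=15):
  M_1 = Pa²(a+3b)(L-x)/L³ - Pa²b/L²  [x>a] = 4·5²·(5+3·15)·(20-10)/20³ - 4·5²·15/20² = 5/2 kN·m
Load 2 — point force P=5 kN at a=15 m (b=L-a=5):
  M_2 = Pb²(3a+b)x/L³ - Pab²/L²  [x≤a] = 5·5²·(3·15+5)·10/20³ - 5·15·5²/20² = 25/8 kN·m
Load 3 — triangular load w₀=16 kN/m (0→w₀ over full span):
  M_3 = 3w₀Lx/20 - w₀L²/30 - w₀x³/(6L) = 3·16·20·10/20 - 16·20²/30 - 16·10³/(6·20) = 400/3 kN·m
Load 4 — uniform load w=-11 kN/m over full span:
  M_4 = wLx/2 - wL²/12 - wx²/2 = (-11)·20·10/2 - (-11)·20²/12 - (-11)·10²/2 = -550/3 kN·m
Superposition: M = Σ M_i = -355/8 kN·m ≈ -44.375000 kN·m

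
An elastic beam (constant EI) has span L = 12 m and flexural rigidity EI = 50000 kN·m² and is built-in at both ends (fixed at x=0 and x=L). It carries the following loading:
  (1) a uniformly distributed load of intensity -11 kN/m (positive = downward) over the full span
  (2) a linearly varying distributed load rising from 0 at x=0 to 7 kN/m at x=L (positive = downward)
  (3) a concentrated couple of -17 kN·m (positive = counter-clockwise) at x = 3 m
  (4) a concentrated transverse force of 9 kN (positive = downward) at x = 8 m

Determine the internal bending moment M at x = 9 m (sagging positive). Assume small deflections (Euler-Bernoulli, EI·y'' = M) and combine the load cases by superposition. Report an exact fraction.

M(9) = -657/160 kN·m

Load 1 — uniform load w=-11 kN/m over full span:
  M_1 = wLx/2 - wL²/12 - wx²/2 = (-11)·12·9/2 - (-11)·12²/12 - (-11)·9²/2 = -33/2 kN·m
Load 2 — triangular load w₀=7 kN/m (0→w₀ over full span):
  M_2 = 3w₀Lx/20 - w₀L²/30 - w₀x³/(6L) = 3·7·12·9/20 - 7·12²/30 - 7·9³/(6·12) = 357/40 kN·m
Load 3 — applied couple M₀=-17 kN·m at a=3 m (b=L-a=9):
  M_3 = R_Ax - M_A - M₀  [x>a] with R_A=-51/32, M_A=51/16 = (-51/32)·9 - (51/16) - (-17) = -17/32 kN·m
Load 4 — point force P=9 kN at a=8 m (b=L-a=4):
  M_4 = Pa²(a+3b)(L-x)/L³ - Pa²b/L²  [x>a] = 9·8²·(8+3·4)·(12-9)/12³ - 9·8²·4/12² = 4 kN·m
Superposition: M = Σ M_i = -657/160 kN·m ≈ -4.106250 kN·m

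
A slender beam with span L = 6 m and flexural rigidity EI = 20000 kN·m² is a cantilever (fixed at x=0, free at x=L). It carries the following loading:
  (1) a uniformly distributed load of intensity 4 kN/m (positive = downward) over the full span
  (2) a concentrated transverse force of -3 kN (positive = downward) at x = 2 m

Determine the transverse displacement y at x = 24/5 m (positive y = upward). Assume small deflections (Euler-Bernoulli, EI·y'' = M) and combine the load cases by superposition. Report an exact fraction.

Load 1 — uniform load w=4 kN/m over full span:
  y_1 = -wx²(x²-4Lx+6L²)/(24EI) = -4·(24/5)²·((24/5)²-4·6·(24/5)+6·6²)/(24·20000) = -9288/390625 m
Load 2 — point force P=-3 kN at a=2 m (b=L-a=4):
  y_2 = -Pa²(3x-a)/(6EI)  [x>a] = -(-3)·2²·(3·(24/5)-2)/(6·20000) = 31/25000 m
Superposition: y = Σ y_i = -70429/3125000 m ≈ -0.022537 m

y(24/5) = -70429/3125000 m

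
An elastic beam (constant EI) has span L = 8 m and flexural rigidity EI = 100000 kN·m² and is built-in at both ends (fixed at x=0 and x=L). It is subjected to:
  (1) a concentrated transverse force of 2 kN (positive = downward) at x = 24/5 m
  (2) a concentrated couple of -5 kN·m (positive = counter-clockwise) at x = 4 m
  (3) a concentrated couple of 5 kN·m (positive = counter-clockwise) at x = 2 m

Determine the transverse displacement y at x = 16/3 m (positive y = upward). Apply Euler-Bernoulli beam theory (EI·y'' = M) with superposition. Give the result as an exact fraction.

Load 1 — point force P=2 kN at a=24/5 m (b=L-a=16/5):
  y_1 = -Pa²(L-x)²(3bL-(3b+a)(L-x))/(6L³EI)  [x>a] = -2·(24/5)²·(8-(16/3))²·(3·(16/5)·8-(3·(16/5)+(24/5))·(8-(16/3)))/(6·8³·100000) = -16/390625 m
Load 2 — applied couple M₀=-5 kN·m at a=4 m (b=L-a=4):
  y_2 = (R_Ax³/6 - M_Ax²/2 - M₀(x-a)²/2)/EI  [x>a] with R_A=-15/16, M_A=-5/4 = ((-15/16)·(16/3)³/6 - (-5/4)·(16/3)²/2 - (-5)·((16/3)-4)²/2)/100000 = -1/67500 m
Load 3 — applied couple M₀=5 kN·m at a=2 m (b=L-a=6):
  y_3 = (R_Ax³/6 - M_Ax²/2 - M₀(x-a)²/2)/EI  [x>a] with R_A=45/64, M_A=-15/16 = ((45/64)·(16/3)³/6 - (-15/16)·(16/3)²/2 - 5·((16/3)-2)²/2)/100000 = 1/30000 m
Superposition: y = Σ y_i = -3787/168750000 m ≈ -0.000022 m

y(16/3) = -3787/168750000 m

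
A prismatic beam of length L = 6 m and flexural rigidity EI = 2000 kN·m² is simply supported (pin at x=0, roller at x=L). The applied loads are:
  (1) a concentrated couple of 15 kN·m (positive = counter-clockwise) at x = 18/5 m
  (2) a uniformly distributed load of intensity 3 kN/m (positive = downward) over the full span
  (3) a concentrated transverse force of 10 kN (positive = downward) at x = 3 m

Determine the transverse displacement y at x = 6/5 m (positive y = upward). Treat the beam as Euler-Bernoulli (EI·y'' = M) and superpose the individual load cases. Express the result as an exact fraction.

Load 1 — applied couple M₀=15 kN·m at a=18/5 m (b=L-a=12/5):
  y_1 = (M₀x³/(6L)+C₁x)/EI  [x≤a] with C₁=M₀(3b²-L²)/(6L)=-39/5 = (15·(6/5)³/(6·6)+(-39/5)·(6/5))/2000 = -27/6250 m
Load 2 — uniform load w=3 kN/m over full span:
  y_2 = -wx(L³-2Lx²+x³)/(24EI) = -3·(6/5)·(6³-2·6·(6/5)²+(6/5)³)/(24·2000) = -2349/156250 m
Load 3 — point force P=10 kN at a=3 m (b=L-a=3):
  y_3 = -Pbx(L²-b²-x²)/(6LEI)  [x≤a] = -10·3·(6/5)·(6²-3²-(6/5)²)/(6·6·2000) = -639/50000 m
Superposition: y = Σ y_i = -40167/1250000 m ≈ -0.032134 m

y(6/5) = -40167/1250000 m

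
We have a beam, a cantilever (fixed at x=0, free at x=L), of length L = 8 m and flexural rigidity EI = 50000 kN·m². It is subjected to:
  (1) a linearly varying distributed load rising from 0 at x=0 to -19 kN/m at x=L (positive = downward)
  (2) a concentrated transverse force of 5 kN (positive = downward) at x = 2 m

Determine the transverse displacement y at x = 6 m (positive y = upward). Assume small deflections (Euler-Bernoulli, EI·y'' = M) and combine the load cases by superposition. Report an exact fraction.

y(6) = 139817/1500000 m

Load 1 — triangular load w₀=-19 kN/m (0→w₀ over full span):
  y_1 = (w₀Lx³/12-w₀L²x²/6-w₀x⁵/(120L))/EI = ((-19)·8·6³/12-(-19)·8²·6²/6-(-19)·6⁵/(120·8))/50000 = 47139/500000 m
Load 2 — point force P=5 kN at a=2 m (b=L-a=6):
  y_2 = -Pa²(3x-a)/(6EI)  [x>a] = -5·2²·(3·6-2)/(6·50000) = -2/1875 m
Superposition: y = Σ y_i = 139817/1500000 m ≈ 0.093211 m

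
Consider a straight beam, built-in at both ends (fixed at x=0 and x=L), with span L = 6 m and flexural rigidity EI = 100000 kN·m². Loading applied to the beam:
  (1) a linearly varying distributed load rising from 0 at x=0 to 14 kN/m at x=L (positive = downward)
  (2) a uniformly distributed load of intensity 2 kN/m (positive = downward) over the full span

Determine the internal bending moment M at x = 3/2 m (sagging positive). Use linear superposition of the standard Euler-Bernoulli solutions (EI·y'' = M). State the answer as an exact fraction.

M(3/2) = 123/80 kN·m

Load 1 — triangular load w₀=14 kN/m (0→w₀ over full span):
  M_1 = 3w₀Lx/20 - w₀L²/30 - w₀x³/(6L) = 3·14·6·(3/2)/20 - 14·6²/30 - 14·(3/2)³/(6·6) = 63/80 kN·m
Load 2 — uniform load w=2 kN/m over full span:
  M_2 = wLx/2 - wL²/12 - wx²/2 = 2·6·(3/2)/2 - 2·6²/12 - 2·(3/2)²/2 = 3/4 kN·m
Superposition: M = Σ M_i = 123/80 kN·m ≈ 1.537500 kN·m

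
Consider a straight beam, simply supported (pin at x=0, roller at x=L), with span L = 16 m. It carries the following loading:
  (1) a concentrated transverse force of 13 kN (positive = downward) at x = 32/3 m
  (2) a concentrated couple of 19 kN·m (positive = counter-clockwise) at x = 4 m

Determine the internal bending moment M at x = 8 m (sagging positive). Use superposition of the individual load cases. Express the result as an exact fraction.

Load 1 — point force P=13 kN at a=32/3 m (b=L-a=16/3):
  M_1 = Pbx/L  [x≤a] = 13·(16/3)·8/16 = 104/3 kN·m
Load 2 — applied couple M₀=19 kN·m at a=4 m (b=L-a=12):
  M_2 = M₀x/L - M₀  [x>a] = 19·8/16 - 19 = -19/2 kN·m
Superposition: M = Σ M_i = 151/6 kN·m ≈ 25.166667 kN·m

M(8) = 151/6 kN·m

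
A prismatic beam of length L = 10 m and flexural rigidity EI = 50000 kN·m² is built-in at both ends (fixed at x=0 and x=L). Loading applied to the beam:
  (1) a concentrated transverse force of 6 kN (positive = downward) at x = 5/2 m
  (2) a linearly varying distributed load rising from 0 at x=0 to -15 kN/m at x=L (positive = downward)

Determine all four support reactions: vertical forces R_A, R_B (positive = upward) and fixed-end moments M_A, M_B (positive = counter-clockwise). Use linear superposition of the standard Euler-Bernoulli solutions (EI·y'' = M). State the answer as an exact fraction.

R_A = -279/16 kN, M_A = -665/16 kN·m, R_B = -825/16 kN, M_B = 1155/16 kN·m

Load 1 — point force P=6 kN at a=5/2 m (b=L-a=15/2):
  R_A = Pb²(3a+b)/L³ = 6·(15/2)²·(3·(5/2)+(15/2))/10³ = 81/16 kN
  M_A = Pab²/L² = 6·(5/2)·(15/2)²/10² = 135/16 kN·m
  R_B = Pa²(a+3b)/L³ = 6·(5/2)²·((5/2)+3·(15/2))/10³ = 15/16 kN
  M_B = -Pa²b/L² = -6·(5/2)²·(15/2)/10² = -45/16 kN·m
Load 2 — triangular load w₀=-15 kN/m (0→w₀ over full span):
  R_A = 3w₀L/20 = 3·(-15)·10/20 = -45/2 kN
  M_A = w₀L²/30 = (-15)·10²/30 = -50 kN·m
  R_B = 7w₀L/20 = 7·(-15)·10/20 = -105/2 kN
  M_B = -w₀L²/20 = -(-15)·10²/20 = 75 kN·m
Superposition: R_A = -279/16 kN, M_A = -665/16 kN·m, R_B = -825/16 kN, M_B = 1155/16 kN·m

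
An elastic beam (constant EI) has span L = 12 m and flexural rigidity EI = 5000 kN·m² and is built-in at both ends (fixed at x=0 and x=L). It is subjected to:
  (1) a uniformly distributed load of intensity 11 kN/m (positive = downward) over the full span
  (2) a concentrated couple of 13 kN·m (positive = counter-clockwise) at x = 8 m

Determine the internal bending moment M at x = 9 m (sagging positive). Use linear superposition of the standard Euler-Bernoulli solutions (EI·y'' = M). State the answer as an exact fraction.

Load 1 — uniform load w=11 kN/m over full span:
  M_1 = wLx/2 - wL²/12 - wx²/2 = 11·12·9/2 - 11·12²/12 - 11·9²/2 = 33/2 kN·m
Load 2 — applied couple M₀=13 kN·m at a=8 m (b=L-a=4):
  M_2 = R_Ax - M_A - M₀  [x>a] with R_A=13/9, M_A=13/3 = (13/9)·9 - (13/3) - 13 = -13/3 kN·m
Superposition: M = Σ M_i = 73/6 kN·m ≈ 12.166667 kN·m

M(9) = 73/6 kN·m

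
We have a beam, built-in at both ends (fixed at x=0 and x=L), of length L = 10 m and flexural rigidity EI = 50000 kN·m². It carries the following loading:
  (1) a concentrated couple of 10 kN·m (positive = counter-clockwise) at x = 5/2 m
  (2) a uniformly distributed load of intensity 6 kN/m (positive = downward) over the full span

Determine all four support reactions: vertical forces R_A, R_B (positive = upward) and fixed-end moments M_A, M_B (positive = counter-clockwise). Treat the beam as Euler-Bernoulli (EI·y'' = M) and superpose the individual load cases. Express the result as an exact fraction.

Load 1 — applied couple M₀=10 kN·m at a=5/2 m (b=L-a=15/2):
  R_A = 6M₀ab/L³ = 6·10·(5/2)·(15/2)/10³ = 9/8 kN
  M_A = M₀b(2a-b)/L² = 10·(15/2)·(2·(5/2)-(15/2))/10² = -15/8 kN·m
  R_B = -6M₀ab/L³ = -6·10·(5/2)·(15/2)/10³ = -9/8 kN
  M_B = M₀a(2b-a)/L² = 10·(5/2)·(2·(15/2)-(5/2))/10² = 25/8 kN·m
Load 2 — uniform load w=6 kN/m over full span:
  R_A = wL/2 = 6·10/2 = 30 kN
  M_A = wL²/12 = 6·10²/12 = 50 kN·m
  R_B = wL/2 = 6·10/2 = 30 kN
  M_B = -wL²/12 = -6·10²/12 = -50 kN·m
Superposition: R_A = 249/8 kN, M_A = 385/8 kN·m, R_B = 231/8 kN, M_B = -375/8 kN·m

R_A = 249/8 kN, M_A = 385/8 kN·m, R_B = 231/8 kN, M_B = -375/8 kN·m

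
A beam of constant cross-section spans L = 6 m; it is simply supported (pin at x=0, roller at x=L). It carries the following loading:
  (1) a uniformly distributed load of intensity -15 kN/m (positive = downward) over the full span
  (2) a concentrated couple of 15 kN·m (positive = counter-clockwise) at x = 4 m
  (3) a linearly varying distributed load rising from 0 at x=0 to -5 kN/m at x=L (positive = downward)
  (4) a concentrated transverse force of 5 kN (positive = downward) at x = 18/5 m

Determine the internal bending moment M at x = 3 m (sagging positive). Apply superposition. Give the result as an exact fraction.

Load 1 — uniform load w=-15 kN/m over full span:
  M_1 = wx(L-x)/2 = (-15)·3·(6-3)/2 = -135/2 kN·m
Load 2 — applied couple M₀=15 kN·m at a=4 m (b=L-a=2):
  M_2 = M₀x/L  [x≤a] = 15·3/6 = 15/2 kN·m
Load 3 — triangular load w₀=-5 kN/m (0→w₀ over full span):
  M_3 = w₀Lx/6 - w₀x³/(6L) = (-5)·6·3/6 - (-5)·3³/(6·6) = -45/4 kN·m
Load 4 — point force P=5 kN at a=18/5 m (b=L-a=12/5):
  M_4 = Pbx/L  [x≤a] = 5·(12/5)·3/6 = 6 kN·m
Superposition: M = Σ M_i = -261/4 kN·m ≈ -65.250000 kN·m

M(3) = -261/4 kN·m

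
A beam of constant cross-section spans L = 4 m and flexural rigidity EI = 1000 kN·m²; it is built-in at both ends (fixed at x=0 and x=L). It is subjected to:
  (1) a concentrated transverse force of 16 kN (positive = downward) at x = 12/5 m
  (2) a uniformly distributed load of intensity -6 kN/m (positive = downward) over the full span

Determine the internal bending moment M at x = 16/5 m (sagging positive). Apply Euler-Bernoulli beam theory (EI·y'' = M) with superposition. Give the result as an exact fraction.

M(16/5) = -376/625 kN·m

Load 1 — point force P=16 kN at a=12/5 m (b=L-a=8/5):
  M_1 = Pa²(a+3b)(L-x)/L³ - Pa²b/L²  [x>a] = 16·(12/5)²·((12/5)+3·(8/5))·(4-(16/5))/4³ - 16·(12/5)²·(8/5)/4² = -576/625 kN·m
Load 2 — uniform load w=-6 kN/m over full span:
  M_2 = wLx/2 - wL²/12 - wx²/2 = (-6)·4·(16/5)/2 - (-6)·4²/12 - (-6)·(16/5)²/2 = 8/25 kN·m
Superposition: M = Σ M_i = -376/625 kN·m ≈ -0.601600 kN·m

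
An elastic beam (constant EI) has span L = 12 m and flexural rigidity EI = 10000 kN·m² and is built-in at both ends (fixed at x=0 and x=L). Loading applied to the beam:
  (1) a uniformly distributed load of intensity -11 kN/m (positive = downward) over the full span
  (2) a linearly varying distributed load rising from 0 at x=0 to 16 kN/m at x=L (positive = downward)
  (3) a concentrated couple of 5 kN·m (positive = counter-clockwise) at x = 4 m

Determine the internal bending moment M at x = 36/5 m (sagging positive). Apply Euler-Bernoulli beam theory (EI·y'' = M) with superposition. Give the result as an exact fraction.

Load 1 — uniform load w=-11 kN/m over full span:
  M_1 = wLx/2 - wL²/12 - wx²/2 = (-11)·12·(36/5)/2 - (-11)·12²/12 - (-11)·(36/5)²/2 = -1452/25 kN·m
Load 2 — triangular load w₀=16 kN/m (0→w₀ over full span):
  M_2 = 3w₀Lx/20 - w₀L²/30 - w₀x³/(6L) = 3·16·12·(36/5)/20 - 16·12²/30 - 16·(36/5)³/(6·12) = 5952/125 kN·m
Load 3 — applied couple M₀=5 kN·m at a=4 m (b=L-a=8):
  M_3 = R_Ax - M_A - M₀  [x>a] with R_A=5/9, M_A=0 = (5/9)·(36/5) - 0 - 5 = -1 kN·m
Superposition: M = Σ M_i = -1433/125 kN·m ≈ -11.464000 kN·m

M(36/5) = -1433/125 kN·m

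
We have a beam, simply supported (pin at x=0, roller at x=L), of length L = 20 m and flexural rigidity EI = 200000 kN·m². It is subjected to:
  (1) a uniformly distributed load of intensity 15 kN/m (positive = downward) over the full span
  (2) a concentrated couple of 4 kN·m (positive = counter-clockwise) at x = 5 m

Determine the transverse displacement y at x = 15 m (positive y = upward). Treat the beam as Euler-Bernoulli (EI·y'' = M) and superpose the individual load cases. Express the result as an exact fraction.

Load 1 — uniform load w=15 kN/m over full span:
  y_1 = -wx(L³-2Lx²+x³)/(24EI) = -15·15·(20³-2·20·15²+15³)/(24·200000) = -57/512 m
Load 2 — applied couple M₀=4 kN·m at a=5 m (b=L-a=15):
  y_2 = (M₀x³/(6L)-M₀(x-a)²/2+C₁x)/EI  [x>a] with C₁=M₀(3b²-L²)/(6L)=55/6 = (4·15³/(6·20)-4·(15-5)²/2+(55/6)·15)/200000 = 1/4000 m
Superposition: y = Σ y_i = -7109/64000 m ≈ -0.111078 m

y(15) = -7109/64000 m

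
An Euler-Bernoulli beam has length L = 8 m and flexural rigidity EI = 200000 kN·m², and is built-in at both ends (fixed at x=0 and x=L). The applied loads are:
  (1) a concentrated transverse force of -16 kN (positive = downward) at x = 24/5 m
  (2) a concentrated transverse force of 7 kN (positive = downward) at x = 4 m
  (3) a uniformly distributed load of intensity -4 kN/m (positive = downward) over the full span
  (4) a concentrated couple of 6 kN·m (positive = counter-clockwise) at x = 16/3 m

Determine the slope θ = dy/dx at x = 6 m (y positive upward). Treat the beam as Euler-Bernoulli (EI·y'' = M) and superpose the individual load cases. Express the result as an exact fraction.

Load 1 — point force P=-16 kN at a=24/5 m (b=L-a=16/5):
  θ_1 = Pa²(L-x)(2bL-(3b+a)(L-x))/(2L³EI)  [x>a] = (-16)·(24/5)²·(8-6)·(2·(16/5)·8-(3·(16/5)+(24/5))·(8-6))/(2·8³·200000) = -63/781250 rad
Load 2 — point force P=7 kN at a=4 m (b=L-a=4):
  θ_2 = Pa²(L-x)(2bL-(3b+a)(L-x))/(2L³EI)  [x>a] = 7·4²·(8-6)·(2·4·8-(3·4+4)·(8-6))/(2·8³·200000) = 7/200000 rad
Load 3 — uniform load w=-4 kN/m over full span:
  θ_3 = -wx(L-x)(L-2x)/(12EI) = -(-4)·6·(8-6)·(8-2·6)/(12·200000) = -1/12500 rad
Load 4 — applied couple M₀=6 kN·m at a=16/3 m (b=L-a=8/3):
  θ_4 = (R_Ax²/2 - M_Ax - M₀(x-a))/EI  [x>a] with R_A=1, M_A=2 = (1·6²/2 - 2·6 - 6·(6-(16/3)))/200000 = 1/100000 rad
Superposition: θ = Σ θ_i = -2891/25000000 rad ≈ -0.000116 rad

θ(6) = -2891/25000000 rad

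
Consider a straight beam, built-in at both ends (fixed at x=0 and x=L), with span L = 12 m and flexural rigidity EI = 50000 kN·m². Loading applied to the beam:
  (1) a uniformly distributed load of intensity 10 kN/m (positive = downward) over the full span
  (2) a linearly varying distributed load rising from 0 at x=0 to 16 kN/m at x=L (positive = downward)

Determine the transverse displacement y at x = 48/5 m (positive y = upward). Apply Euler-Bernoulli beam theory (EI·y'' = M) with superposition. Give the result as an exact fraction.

Load 1 — uniform load w=10 kN/m over full span:
  y_1 = -wx²(L-x)²/(24EI) = -10·(48/5)²·(12-(48/5))²/(24·50000) = -1728/390625 m
Load 2 — triangular load w₀=16 kN/m (0→w₀ over full span):
  y_2 = -w₀x²(L-x)²(x+2L)/(120LEI) = -16·(48/5)²·(12-(48/5))²·((48/5)+2·12)/(120·12·50000) = -193536/48828125 m
Superposition: y = Σ y_i = -409536/48828125 m ≈ -0.008387 m

y(48/5) = -409536/48828125 m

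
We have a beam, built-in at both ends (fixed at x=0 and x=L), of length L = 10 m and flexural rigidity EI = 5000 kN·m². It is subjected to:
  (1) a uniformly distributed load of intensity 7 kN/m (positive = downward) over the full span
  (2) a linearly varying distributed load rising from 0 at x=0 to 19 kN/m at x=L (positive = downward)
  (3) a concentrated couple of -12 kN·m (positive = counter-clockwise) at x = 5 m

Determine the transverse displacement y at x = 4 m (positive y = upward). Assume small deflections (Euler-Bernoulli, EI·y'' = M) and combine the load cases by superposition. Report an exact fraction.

Load 1 — uniform load w=7 kN/m over full span:
  y_1 = -wx²(L-x)²/(24EI) = -7·4²·(10-4)²/(24·5000) = -21/625 m
Load 2 — triangular load w₀=19 kN/m (0→w₀ over full span):
  y_2 = -w₀x²(L-x)²(x+2L)/(120LEI) = -19·4²·(10-4)²·(4+2·10)/(120·10·5000) = -684/15625 m
Load 3 — applied couple M₀=-12 kN·m at a=5 m (b=L-a=5):
  y_3 = (R_Ax³/6 - M_Ax²/2)/EI  [x≤a] with R_A=-9/5, M_A=-3 = ((-9/5)·4³/6 - (-3)·4²/2)/5000 = 3/3125 m
Superposition: y = Σ y_i = -1194/15625 m ≈ -0.076416 m

y(4) = -1194/15625 m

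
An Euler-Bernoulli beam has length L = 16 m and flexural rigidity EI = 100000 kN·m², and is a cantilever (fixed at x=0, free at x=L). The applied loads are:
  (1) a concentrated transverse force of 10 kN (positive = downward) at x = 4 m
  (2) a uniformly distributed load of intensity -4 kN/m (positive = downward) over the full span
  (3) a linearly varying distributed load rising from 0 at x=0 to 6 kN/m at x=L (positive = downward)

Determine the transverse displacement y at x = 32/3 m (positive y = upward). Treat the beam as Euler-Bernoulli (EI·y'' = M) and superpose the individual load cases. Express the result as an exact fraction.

y(32/3) = -85694/3796875 m

Load 1 — point force P=10 kN at a=4 m (b=L-a=12):
  y_1 = -Pa²(3x-a)/(6EI)  [x>a] = -10·4²·(3·(32/3)-4)/(6·100000) = -14/1875 m
Load 2 — uniform load w=-4 kN/m over full span:
  y_2 = -wx²(x²-4Lx+6L²)/(24EI) = -(-4)·(32/3)²·((32/3)²-4·16·(32/3)+6·16²)/(24·100000) = 139264/759375 m
Load 3 — triangular load w₀=6 kN/m (0→w₀ over full span):
  y_3 = (w₀Lx³/12-w₀L²x²/6-w₀x⁵/(120L))/EI = (6·16·(32/3)³/12-6·16²·(32/3)²/6-6·(32/3)⁵/(120·16))/100000 = -753664/3796875 m
Superposition: y = Σ y_i = -85694/3796875 m ≈ -0.022570 m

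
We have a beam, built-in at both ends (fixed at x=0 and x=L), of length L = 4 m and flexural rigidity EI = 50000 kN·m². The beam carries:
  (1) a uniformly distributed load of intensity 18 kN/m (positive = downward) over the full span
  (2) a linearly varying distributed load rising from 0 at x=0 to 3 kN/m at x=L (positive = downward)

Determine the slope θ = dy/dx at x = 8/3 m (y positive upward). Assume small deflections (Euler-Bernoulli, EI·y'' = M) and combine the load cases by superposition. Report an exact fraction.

Load 1 — uniform load w=18 kN/m over full span:
  θ_1 = -wx(L-x)(L-2x)/(12EI) = -18·(8/3)·(4-(8/3))·(4-2·(8/3))/(12·50000) = 4/28125 rad
Load 2 — triangular load w₀=3 kN/m (0→w₀ over full span):
  θ_2 = -w₀(2x(L-x)(L-2x)(x+2L)+x²(L-x)²)/(120LEI) = -3·(2·(8/3)·(4-(8/3))·(4-2·(8/3))·((8/3)+2·4)+(8/3)²·(4-(8/3))²)/(120·4·50000) = 14/1265625 rad
Superposition: θ = Σ θ_i = 194/1265625 rad ≈ 0.000153 rad

θ(8/3) = 194/1265625 rad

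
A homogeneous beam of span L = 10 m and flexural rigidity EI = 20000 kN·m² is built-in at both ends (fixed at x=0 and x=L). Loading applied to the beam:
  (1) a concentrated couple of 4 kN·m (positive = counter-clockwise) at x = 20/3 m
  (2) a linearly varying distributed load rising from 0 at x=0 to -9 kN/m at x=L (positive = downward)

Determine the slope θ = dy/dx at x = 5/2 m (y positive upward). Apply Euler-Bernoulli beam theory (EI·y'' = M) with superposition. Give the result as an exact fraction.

θ(5/2) = 5009/3072000 rad

Load 1 — applied couple M₀=4 kN·m at a=20/3 m (b=L-a=10/3):
  θ_1 = (R_Ax²/2 - M_Ax)/EI  [x≤a] with R_A=8/15, M_A=4/3 = ((8/15)·(5/2)²/2 - (4/3)·(5/2))/20000 = -1/12000 rad
Load 2 — triangular load w₀=-9 kN/m (0→w₀ over full span):
  θ_2 = -w₀(2x(L-x)(L-2x)(x+2L)+x²(L-x)²)/(120LEI) = -(-9)·(2·(5/2)·(10-(5/2))·(10-2·(5/2))·((5/2)+2·10)+(5/2)²·(10-(5/2))²)/(120·10·20000) = 351/204800 rad
Superposition: θ = Σ θ_i = 5009/3072000 rad ≈ 0.001631 rad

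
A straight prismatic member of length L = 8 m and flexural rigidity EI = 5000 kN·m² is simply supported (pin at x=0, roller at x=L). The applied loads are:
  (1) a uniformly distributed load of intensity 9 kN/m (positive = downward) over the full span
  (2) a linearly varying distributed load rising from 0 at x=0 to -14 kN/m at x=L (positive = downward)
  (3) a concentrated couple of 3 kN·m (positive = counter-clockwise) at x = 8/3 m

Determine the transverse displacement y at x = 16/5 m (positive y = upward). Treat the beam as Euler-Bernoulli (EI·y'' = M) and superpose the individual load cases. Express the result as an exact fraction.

Load 1 — uniform load w=9 kN/m over full span:
  y_1 = -wx(L³-2Lx²+x³)/(24EI) = -9·(16/5)·(8³-2·8·(16/5)²+(16/5)³)/(24·5000) = -35712/390625 m
Load 2 — triangular load w₀=-14 kN/m (0→w₀ over full span):
  y_2 = -w₀x(7L⁴-10L²x²+3x⁴)/(360LEI) = -(-14)·(16/5)·(7·8⁴-10·8²·(16/5)²+3·(16/5)⁴)/(360·8·5000) = 2044672/29296875 m
Load 3 — applied couple M₀=3 kN·m at a=8/3 m (b=L-a=16/3):
  y_3 = (M₀x³/(6L)-M₀(x-a)²/2+C₁x)/EI  [x>a] with C₁=M₀(3b²-L²)/(6L)=4/3 = (3·(16/5)³/(6·8)-3·((16/5)-(8/3))²/2+(4/3)·(16/5))/5000 = 92/78125 m
Superposition: y = Σ y_i = -599228/29296875 m ≈ -0.020454 m

y(16/5) = -599228/29296875 m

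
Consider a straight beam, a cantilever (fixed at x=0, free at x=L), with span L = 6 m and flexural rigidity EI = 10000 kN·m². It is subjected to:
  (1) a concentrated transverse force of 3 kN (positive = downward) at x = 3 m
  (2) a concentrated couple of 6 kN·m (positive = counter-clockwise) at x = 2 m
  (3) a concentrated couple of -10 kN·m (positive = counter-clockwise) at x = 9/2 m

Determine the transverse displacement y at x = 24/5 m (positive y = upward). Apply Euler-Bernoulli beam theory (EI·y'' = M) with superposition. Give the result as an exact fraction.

Load 1 — point force P=3 kN at a=3 m (b=L-a=3):
  y_1 = -Pa²(3x-a)/(6EI)  [x>a] = -3·3²·(3·(24/5)-3)/(6·10000) = -513/100000 m
Load 2 — applied couple M₀=6 kN·m at a=2 m (b=L-a=4):
  y_2 = M₀a(2x-a)/(2EI)  [x>a] = 6·2·(2·(24/5)-2)/(2·10000) = 57/12500 m
Load 3 — applied couple M₀=-10 kN·m at a=9/2 m (b=L-a=3/2):
  y_3 = M₀a(2x-a)/(2EI)  [x>a] = (-10)·(9/2)·(2·(24/5)-(9/2))/(2·10000) = -459/40000 m
Superposition: y = Σ y_i = -2409/200000 m ≈ -0.012045 m

y(24/5) = -2409/200000 m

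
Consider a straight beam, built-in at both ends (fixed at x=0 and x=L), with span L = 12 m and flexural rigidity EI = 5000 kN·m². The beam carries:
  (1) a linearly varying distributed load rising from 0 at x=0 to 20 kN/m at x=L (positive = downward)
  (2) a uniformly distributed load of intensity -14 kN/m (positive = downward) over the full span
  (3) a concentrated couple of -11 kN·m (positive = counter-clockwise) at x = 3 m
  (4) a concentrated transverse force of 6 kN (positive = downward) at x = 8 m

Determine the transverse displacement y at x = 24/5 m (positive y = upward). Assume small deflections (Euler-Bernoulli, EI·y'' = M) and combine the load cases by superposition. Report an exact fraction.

y(24/5) = 1007851/31250000 m

Load 1 — triangular load w₀=20 kN/m (0→w₀ over full span):
  y_1 = -w₀x²(L-x)²(x+2L)/(120LEI) = -20·(24/5)²·(12-(24/5))²·((24/5)+2·12)/(120·12·5000) = -186624/1953125 m
Load 2 — uniform load w=-14 kN/m over full span:
  y_2 = -wx²(L-x)²/(24EI) = -(-14)·(24/5)²·(12-(24/5))²/(24·5000) = 54432/390625 m
Load 3 — applied couple M₀=-11 kN·m at a=3 m (b=L-a=9):
  y_3 = (R_Ax³/6 - M_Ax²/2 - M₀(x-a)²/2)/EI  [x>a] with R_A=-33/32, M_A=33/16 = ((-33/32)·(24/5)³/6 - (33/16)·(24/5)²/2 - (-11)·((24/5)-3)²/2)/5000 = -6237/1250000 m
Load 4 — point force P=6 kN at a=8 m (b=L-a=4):
  y_4 = -Pb²x²(3aL-(3a+b)x)/(6L³EI)  [x≤a] = -6·4²·(24/5)²·(3·8·12-(3·8+4)·(24/5))/(6·12³·5000) = -512/78125 m
Superposition: y = Σ y_i = 1007851/31250000 m ≈ 0.032251 m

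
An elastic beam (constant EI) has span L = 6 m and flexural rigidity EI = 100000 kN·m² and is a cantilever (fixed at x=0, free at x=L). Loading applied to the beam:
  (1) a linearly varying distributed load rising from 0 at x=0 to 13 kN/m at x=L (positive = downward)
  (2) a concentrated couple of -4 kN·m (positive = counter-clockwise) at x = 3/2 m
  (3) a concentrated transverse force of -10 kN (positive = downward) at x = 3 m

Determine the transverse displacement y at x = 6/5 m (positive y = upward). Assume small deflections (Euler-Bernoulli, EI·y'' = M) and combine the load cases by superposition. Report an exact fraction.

y(6/5) = -666351/781250000 m

Load 1 — triangular load w₀=13 kN/m (0→w₀ over full span):
  y_1 = (w₀Lx³/12-w₀L²x²/6-w₀x⁵/(120L))/EI = (13·6·(6/5)³/12-13·6²·(6/5)²/6-13·(6/5)⁵/(120·6))/100000 = -790101/781250000 m
Load 2 — applied couple M₀=-4 kN·m at a=3/2 m (b=L-a=9/2):
  y_2 = M₀x²/(2EI)  [x≤a] = (-4)·(6/5)²/(2·100000) = -9/312500 m
Load 3 — point force P=-10 kN at a=3 m (b=L-a=3):
  y_3 = -Px²(3a-x)/(6EI)  [x≤a] = -(-10)·(6/5)²·(3·3-(6/5))/(6·100000) = 117/625000 m
Superposition: y = Σ y_i = -666351/781250000 m ≈ -0.000853 m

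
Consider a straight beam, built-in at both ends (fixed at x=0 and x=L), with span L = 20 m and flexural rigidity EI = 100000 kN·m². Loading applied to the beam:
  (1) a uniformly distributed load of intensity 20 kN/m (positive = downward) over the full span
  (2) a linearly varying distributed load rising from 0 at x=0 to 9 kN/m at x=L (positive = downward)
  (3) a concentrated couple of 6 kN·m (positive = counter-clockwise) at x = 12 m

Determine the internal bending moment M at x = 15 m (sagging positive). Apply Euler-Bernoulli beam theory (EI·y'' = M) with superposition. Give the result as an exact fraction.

M(15) = 68261/600 kN·m

Load 1 — uniform load w=20 kN/m over full span:
  M_1 = wLx/2 - wL²/12 - wx²/2 = 20·20·15/2 - 20·20²/12 - 20·15²/2 = 250/3 kN·m
Load 2 — triangular load w₀=9 kN/m (0→w₀ over full span):
  M_2 = 3w₀Lx/20 - w₀L²/30 - w₀x³/(6L) = 3·9·20·15/20 - 9·20²/30 - 9·15³/(6·20) = 255/8 kN·m
Load 3 — applied couple M₀=6 kN·m at a=12 m (b=L-a=8):
  M_3 = R_Ax - M_A - M₀  [x>a] with R_A=54/125, M_A=48/25 = (54/125)·15 - (48/25) - 6 = -36/25 kN·m
Superposition: M = Σ M_i = 68261/600 kN·m ≈ 113.768333 kN·m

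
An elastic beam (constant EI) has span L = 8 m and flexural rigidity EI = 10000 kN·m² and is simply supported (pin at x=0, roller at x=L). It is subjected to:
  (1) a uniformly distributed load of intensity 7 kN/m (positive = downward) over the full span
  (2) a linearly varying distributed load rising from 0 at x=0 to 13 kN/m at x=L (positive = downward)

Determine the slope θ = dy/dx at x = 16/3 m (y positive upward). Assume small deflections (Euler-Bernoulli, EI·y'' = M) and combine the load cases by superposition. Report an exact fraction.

θ(16/3) = 10192/759375 rad

Load 1 — uniform load w=7 kN/m over full span:
  θ_1 = -w(L³-6Lx²+4x³)/(24EI) = -7·(8³-6·8·(16/3)²+4·(16/3)³)/(24·10000) = 364/50625 rad
Load 2 — triangular load w₀=13 kN/m (0→w₀ over full span):
  θ_2 = -w₀(7L⁴-30L²x²+15x⁴)/(360LEI) = -13·(7·8⁴-30·8²·(16/3)²+15·(16/3)⁴)/(360·8·10000) = 4732/759375 rad
Superposition: θ = Σ θ_i = 10192/759375 rad ≈ 0.013422 rad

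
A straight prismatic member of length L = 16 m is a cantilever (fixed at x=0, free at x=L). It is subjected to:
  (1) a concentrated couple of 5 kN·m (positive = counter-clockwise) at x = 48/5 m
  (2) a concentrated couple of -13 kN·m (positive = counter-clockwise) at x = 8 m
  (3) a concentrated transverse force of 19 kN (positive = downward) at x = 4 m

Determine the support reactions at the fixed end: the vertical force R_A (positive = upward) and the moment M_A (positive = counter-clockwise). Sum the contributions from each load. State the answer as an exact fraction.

Load 1 — applied couple M₀=5 kN·m at a=48/5 m (b=L-a=32/5):
  R_A = 0 kN
  M_A = -M₀ = -5 kN·m
Load 2 — applied couple M₀=-13 kN·m at a=8 m (b=L-a=8):
  R_A = 0 kN
  M_A = -M₀ = -(-13) = 13 kN·m
Load 3 — point force P=19 kN at a=4 m (b=L-a=12):
  R_A = P = 19 kN
  M_A = Pa = 19·4 = 76 kN·m
Superposition: R_A = 19 kN, M_A = 84 kN·m

R_A = 19 kN, M_A = 84 kN·m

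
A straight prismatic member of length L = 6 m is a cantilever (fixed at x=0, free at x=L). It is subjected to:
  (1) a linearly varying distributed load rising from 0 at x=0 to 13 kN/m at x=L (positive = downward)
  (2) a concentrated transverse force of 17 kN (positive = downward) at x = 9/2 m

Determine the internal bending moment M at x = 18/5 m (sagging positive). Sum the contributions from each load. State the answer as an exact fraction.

M(18/5) = -11937/250 kN·m

Load 1 — triangular load w₀=13 kN/m (0→w₀ over full span):
  M_1 = w₀Lx/2 - w₀L²/3 - w₀x³/(6L) = 13·6·(18/5)/2 - 13·6²/3 - 13·(18/5)³/(6·6) = -4056/125 kN·m
Load 2 — point force P=17 kN at a=9/2 m (b=L-a=3/2):
  M_2 = -P(a-x)  [x≤a] = -17·((9/2)-(18/5)) = -153/10 kN·m
Superposition: M = Σ M_i = -11937/250 kN·m ≈ -47.748000 kN·m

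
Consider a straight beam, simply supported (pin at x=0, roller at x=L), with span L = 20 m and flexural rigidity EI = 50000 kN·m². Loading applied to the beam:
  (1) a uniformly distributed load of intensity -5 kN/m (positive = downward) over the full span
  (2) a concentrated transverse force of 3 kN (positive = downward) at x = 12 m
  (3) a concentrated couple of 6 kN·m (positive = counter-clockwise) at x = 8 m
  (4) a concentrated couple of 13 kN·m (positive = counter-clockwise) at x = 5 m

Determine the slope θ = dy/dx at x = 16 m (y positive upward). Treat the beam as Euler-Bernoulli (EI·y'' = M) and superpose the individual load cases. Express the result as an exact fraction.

Load 1 — uniform load w=-5 kN/m over full span:
  θ_1 = -w(L³-6Lx²+4x³)/(24EI) = -(-5)·(20³-6·20·16²+4·16³)/(24·50000) = -33/1250 rad
Load 2 — point force P=3 kN at a=12 m (b=L-a=8):
  θ_2 = -Pa(2L²-6Lx+3x²+a²)/(6LEI)  [x>a] = -3·12·(2·20²-6·20·16+3·16²+12²)/(6·20·50000) = 39/31250 rad
Load 3 — applied couple M₀=6 kN·m at a=8 m (b=L-a=12):
  θ_3 = (M₀x²/(2L)-M₀(x-a)+C₁)/EI  [x>a] with C₁=M₀(3b²-L²)/(6L)=8/5 = (6·16²/(2·20)-6·(16-8)+(8/5))/50000 = -1/6250 rad
Load 4 — applied couple M₀=13 kN·m at a=5 m (b=L-a=15):
  θ_4 = (M₀x²/(2L)-M₀(x-a)+C₁)/EI  [x>a] with C₁=M₀(3b²-L²)/(6L)=715/24 = (13·16²/(2·20)-13·(16-5)+(715/24))/50000 = -3601/6000000 rad
Superposition: θ = Σ θ_i = -155473/6000000 rad ≈ -0.025912 rad

θ(16) = -155473/6000000 rad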